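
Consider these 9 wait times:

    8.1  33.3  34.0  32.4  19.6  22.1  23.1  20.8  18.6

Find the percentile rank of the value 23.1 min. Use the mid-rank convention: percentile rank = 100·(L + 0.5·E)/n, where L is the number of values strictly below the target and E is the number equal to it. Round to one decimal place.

Sorted: 8.1, 18.6, 19.6, 20.8, 22.1, 23.1, 32.4, 33.3, 34.0.
Count below 23.1: L = 5; count equal: E = 1; n = 9.
Percentile rank = 100·(5 + 0.5·1)/9 = 100·5.5/9 = 61.11.

61.1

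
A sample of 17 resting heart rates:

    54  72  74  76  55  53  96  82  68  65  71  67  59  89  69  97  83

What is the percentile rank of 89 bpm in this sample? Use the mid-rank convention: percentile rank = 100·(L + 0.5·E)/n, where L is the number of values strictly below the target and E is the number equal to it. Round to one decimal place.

Sorted: 53, 54, 55, 59, 65, 67, 68, 69, 71, 72, 74, 76, 82, 83, 89, 96, 97.
Count below 89: L = 14; count equal: E = 1; n = 17.
Percentile rank = 100·(14 + 0.5·1)/17 = 100·14.5/17 = 85.29.

85.3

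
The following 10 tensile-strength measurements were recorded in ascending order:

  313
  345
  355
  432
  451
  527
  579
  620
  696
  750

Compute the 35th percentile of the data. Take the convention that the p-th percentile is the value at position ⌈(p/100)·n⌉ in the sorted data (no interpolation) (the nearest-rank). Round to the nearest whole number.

n = 10.
Position = ⌈35/100 · 10⌉ = ⌈3.5⌉ = 4.
The value at rank 4 is 432.

432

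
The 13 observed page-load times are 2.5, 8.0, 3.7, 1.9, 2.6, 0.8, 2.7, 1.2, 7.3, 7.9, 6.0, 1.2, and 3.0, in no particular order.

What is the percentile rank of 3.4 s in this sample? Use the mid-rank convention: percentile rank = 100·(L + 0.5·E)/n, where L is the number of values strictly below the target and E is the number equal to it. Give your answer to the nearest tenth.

61.5

Sorted: 0.8, 1.2, 1.2, 1.9, 2.5, 2.6, 2.7, 3.0, 3.7, 6.0, 7.3, 7.9, 8.0.
Count below 3.4: L = 8; count equal: E = 0; n = 13.
Percentile rank = 100·(8 + 0.5·0)/13 = 100·8/13 = 61.54.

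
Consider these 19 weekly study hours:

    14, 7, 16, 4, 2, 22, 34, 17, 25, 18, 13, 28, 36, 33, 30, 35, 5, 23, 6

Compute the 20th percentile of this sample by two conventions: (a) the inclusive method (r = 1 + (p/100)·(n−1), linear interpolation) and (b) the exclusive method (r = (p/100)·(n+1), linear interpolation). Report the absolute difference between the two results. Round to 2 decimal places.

0.60

Sorted: 2, 4, 5, 6, 7, 13, 14, 16, 17, 18, 22, 23, 25, 28, 30, 33, 34, 35, 36.
n = 19.
(a) r = 4.6; between ranks 4 (6) and 5 (7): 6.6.
(b) r = 4 → value at rank 4 = 6.
|6.6 − 6| = 0.6.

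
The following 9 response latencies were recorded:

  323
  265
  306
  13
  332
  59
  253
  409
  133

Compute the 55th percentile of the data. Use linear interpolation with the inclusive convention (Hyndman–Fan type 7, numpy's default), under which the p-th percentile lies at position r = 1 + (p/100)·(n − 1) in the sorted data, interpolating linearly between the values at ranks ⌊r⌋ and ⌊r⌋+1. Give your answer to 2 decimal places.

Sorted: 13, 59, 133, 253, 265, 306, 323, 332, 409.
n = 9.
r = 1 + (55/100)·(9 − 1) = 1 + 4.4 = 5.4.
Rank 5 is 265 and rank 6 is 306.
Interpolate: 265 + 0.4·(306 − 265) = 265 + 0.4·41 = 281.4.

281.40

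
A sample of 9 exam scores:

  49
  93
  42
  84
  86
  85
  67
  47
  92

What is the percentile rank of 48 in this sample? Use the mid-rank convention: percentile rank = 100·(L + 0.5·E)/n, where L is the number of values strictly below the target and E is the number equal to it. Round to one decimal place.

22.2

Sorted: 42, 47, 49, 67, 84, 85, 86, 92, 93.
Count below 48: L = 2; count equal: E = 0; n = 9.
Percentile rank = 100·(2 + 0.5·0)/9 = 100·2/9 = 22.22.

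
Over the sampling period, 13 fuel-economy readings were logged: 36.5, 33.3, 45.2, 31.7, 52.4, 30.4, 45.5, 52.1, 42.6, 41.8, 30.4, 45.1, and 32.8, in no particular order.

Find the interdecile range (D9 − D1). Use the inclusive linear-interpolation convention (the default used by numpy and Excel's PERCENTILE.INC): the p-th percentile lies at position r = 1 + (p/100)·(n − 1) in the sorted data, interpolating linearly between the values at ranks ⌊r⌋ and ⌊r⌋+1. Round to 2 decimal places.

Sorted: 30.4, 30.4, 31.7, 32.8, 33.3, 36.5, 41.8, 42.6, 45.1, 45.2, 45.5, 52.1, 52.4.
n = 13.
P10: r = 2.2; ranks 2–3 are 30.4, 31.7; interpolating gives 30.66.
P90: r = 11.8; ranks 11–12 are 45.5, 52.1; interpolating gives 50.78.
Difference: 50.78 − 30.66 = 20.12.

20.12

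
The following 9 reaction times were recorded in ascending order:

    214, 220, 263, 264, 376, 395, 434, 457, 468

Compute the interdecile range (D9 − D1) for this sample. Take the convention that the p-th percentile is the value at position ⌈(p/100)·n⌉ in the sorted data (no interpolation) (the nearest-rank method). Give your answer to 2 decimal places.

254.00

n = 9.
P10: rank ⌈10/100·9⌉ = 1 → 214.
P90: rank ⌈90/100·9⌉ = 9 → 468.
Difference: 468 − 214 = 254.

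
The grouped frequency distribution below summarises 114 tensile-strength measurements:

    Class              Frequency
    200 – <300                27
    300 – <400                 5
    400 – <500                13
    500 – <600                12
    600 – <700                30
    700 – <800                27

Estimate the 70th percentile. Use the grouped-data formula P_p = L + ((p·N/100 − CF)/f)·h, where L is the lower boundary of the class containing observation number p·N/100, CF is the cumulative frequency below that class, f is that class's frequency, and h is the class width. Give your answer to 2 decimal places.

N = 114; target position k = 70/100 · 114 = 79.8.
Cumulative frequencies: 27, 32, 45, 57, 87, 114.
Observation 79.8 falls in the class 600 – <700.
L = 600, CF = 57, f = 30, h = 100.
P70 = 600 + ((79.8 − 57)/30)·100 = 600 + 76 = 676.

676.00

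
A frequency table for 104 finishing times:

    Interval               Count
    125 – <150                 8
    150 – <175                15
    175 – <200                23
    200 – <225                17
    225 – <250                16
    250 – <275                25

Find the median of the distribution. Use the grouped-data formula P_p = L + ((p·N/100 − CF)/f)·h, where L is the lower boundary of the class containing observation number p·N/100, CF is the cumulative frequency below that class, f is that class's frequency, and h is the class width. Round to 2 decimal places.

208.82

N = 104; target position k = 50/100 · 104 = 52.
Cumulative frequencies: 8, 23, 46, 63, 79, 104.
Observation 52 falls in the class 200 – <225.
L = 200, CF = 46, f = 17, h = 25.
P50 = 200 + ((52 − 46)/17)·25 = 200 + 8.82353 = 208.824.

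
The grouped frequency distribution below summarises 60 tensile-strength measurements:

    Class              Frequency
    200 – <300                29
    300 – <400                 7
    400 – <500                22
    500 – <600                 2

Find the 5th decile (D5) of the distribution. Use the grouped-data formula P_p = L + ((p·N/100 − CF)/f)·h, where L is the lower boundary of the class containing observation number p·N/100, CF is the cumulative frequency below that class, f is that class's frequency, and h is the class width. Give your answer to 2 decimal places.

N = 60; target position k = 50/100 · 60 = 30.
Cumulative frequencies: 29, 36, 58, 60.
Observation 30 falls in the class 300 – <400.
L = 300, CF = 29, f = 7, h = 100.
P50 = 300 + ((30 − 29)/7)·100 = 300 + 14.2857 = 314.286.

314.29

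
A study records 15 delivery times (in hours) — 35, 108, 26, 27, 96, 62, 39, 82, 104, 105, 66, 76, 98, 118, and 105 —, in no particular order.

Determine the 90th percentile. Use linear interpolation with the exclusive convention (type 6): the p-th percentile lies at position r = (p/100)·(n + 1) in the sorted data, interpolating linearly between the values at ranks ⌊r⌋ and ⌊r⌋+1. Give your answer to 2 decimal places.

Sorted: 26, 27, 35, 39, 62, 66, 76, 82, 96, 98, 104, 105, 105, 108, 118.
n = 15.
r = (90/100)·(15 + 1) = 14.4.
Rank 14 is 108 and rank 15 is 118.
Interpolate: 108 + 0.4·(118 − 108) = 108 + 0.4·10 = 112.

112.00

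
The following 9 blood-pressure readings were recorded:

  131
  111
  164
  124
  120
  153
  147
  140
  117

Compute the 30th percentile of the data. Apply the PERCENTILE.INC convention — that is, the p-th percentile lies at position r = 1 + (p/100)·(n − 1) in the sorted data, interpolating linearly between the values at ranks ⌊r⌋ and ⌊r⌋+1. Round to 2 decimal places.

Sorted: 111, 117, 120, 124, 131, 140, 147, 153, 164.
n = 9.
r = 1 + (30/100)·(9 − 1) = 1 + 2.4 = 3.4.
Rank 3 is 120 and rank 4 is 124.
Interpolate: 120 + 0.4·(124 − 120) = 120 + 0.4·4 = 121.6.

121.60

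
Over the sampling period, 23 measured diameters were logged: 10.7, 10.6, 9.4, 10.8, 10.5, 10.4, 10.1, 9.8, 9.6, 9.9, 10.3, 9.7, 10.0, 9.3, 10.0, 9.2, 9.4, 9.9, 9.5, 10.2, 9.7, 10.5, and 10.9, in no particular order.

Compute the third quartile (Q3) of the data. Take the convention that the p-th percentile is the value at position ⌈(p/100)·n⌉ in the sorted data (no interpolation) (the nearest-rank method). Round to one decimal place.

10.5

Sorted: 9.2, 9.3, 9.4, 9.4, 9.5, 9.6, 9.7, 9.7, 9.8, 9.9, 9.9, 10.0, 10.0, 10.1, 10.2, 10.3, 10.4, 10.5, 10.5, 10.6, 10.7, 10.8, 10.9.
n = 23.
Position = ⌈75/100 · 23⌉ = ⌈17.25⌉ = 18.
The value at rank 18 is 10.5.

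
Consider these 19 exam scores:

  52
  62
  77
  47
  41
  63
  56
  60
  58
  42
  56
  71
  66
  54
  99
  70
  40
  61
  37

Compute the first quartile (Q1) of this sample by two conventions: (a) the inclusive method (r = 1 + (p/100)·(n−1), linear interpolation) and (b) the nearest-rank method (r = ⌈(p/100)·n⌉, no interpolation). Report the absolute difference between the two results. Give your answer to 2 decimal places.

Sorted: 37, 40, 41, 42, 47, 52, 54, 56, 56, 58, 60, 61, 62, 63, 66, 70, 71, 77, 99.
n = 19.
(a) r = 5.5; between ranks 5 (47) and 6 (52): 49.5.
(b) the nearest-rank method: rank 5 → 47.
|49.5 − 47| = 2.5.

2.50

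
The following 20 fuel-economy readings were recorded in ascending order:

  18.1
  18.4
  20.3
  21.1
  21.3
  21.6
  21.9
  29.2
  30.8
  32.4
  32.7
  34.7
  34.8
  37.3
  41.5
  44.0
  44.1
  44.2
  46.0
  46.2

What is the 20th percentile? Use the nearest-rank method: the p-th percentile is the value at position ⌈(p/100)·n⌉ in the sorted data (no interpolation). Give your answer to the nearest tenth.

21.1

n = 20.
Position = ⌈20/100 · 20⌉ = ⌈4⌉ = 4.
The value at rank 4 is 21.1.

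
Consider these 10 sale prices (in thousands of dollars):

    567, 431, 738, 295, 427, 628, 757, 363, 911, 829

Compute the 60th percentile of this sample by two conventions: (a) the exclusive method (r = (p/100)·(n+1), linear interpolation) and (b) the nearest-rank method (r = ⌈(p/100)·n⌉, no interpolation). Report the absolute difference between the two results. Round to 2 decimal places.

66.00

Sorted: 295, 363, 427, 431, 567, 628, 738, 757, 829, 911.
n = 10.
(a) r = 6.6; between ranks 6 (628) and 7 (738): 694.
(b) the nearest-rank method: rank 6 → 628.
|694 − 628| = 66.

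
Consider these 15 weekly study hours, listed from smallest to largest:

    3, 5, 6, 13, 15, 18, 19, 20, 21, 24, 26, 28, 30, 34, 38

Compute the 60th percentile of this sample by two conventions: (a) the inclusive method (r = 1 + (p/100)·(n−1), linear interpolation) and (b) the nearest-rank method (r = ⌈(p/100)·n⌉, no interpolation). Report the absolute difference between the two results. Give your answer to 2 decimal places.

n = 15.
(a) r = 9.4; between ranks 9 (21) and 10 (24): 22.2.
(b) the nearest-rank method: rank 9 → 21.
|22.2 − 21| = 1.2.

1.20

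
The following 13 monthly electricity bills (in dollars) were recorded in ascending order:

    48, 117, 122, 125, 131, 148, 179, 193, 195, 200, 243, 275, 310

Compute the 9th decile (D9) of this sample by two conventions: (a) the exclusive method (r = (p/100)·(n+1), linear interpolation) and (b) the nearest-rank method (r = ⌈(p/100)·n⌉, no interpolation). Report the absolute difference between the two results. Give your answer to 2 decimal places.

21.00

n = 13.
(a) r = 12.6; between ranks 12 (275) and 13 (310): 296.
(b) the nearest-rank method: rank 12 → 275.
|296 − 275| = 21.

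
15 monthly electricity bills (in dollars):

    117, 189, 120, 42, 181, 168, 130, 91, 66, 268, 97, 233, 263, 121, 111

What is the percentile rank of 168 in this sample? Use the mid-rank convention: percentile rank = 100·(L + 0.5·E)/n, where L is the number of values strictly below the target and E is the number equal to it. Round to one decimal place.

Sorted: 42, 66, 91, 97, 111, 117, 120, 121, 130, 168, 181, 189, 233, 263, 268.
Count below 168: L = 9; count equal: E = 1; n = 15.
Percentile rank = 100·(9 + 0.5·1)/15 = 100·9.5/15 = 63.33.

63.3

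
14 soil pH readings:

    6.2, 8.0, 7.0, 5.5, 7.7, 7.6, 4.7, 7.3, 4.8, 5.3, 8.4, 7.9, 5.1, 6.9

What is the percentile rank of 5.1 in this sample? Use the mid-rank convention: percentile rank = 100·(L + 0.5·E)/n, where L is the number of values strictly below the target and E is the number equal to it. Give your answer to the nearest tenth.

Sorted: 4.7, 4.8, 5.1, 5.3, 5.5, 6.2, 6.9, 7.0, 7.3, 7.6, 7.7, 7.9, 8.0, 8.4.
Count below 5.1: L = 2; count equal: E = 1; n = 14.
Percentile rank = 100·(2 + 0.5·1)/14 = 100·2.5/14 = 17.86.

17.9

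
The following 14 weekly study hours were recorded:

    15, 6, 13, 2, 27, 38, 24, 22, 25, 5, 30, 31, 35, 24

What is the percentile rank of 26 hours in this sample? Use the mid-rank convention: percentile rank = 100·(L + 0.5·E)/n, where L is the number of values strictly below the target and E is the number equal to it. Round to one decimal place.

64.3

Sorted: 2, 5, 6, 13, 15, 22, 24, 24, 25, 27, 30, 31, 35, 38.
Count below 26: L = 9; count equal: E = 0; n = 14.
Percentile rank = 100·(9 + 0.5·0)/14 = 100·9/14 = 64.29.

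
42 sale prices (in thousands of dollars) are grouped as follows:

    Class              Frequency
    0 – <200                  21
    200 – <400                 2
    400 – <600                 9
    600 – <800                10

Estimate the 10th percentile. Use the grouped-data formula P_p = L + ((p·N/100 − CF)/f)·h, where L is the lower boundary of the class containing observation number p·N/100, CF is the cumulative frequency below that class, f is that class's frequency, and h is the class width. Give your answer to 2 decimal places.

40.00

N = 42; target position k = 10/100 · 42 = 4.2.
Cumulative frequencies: 21, 23, 32, 42.
Observation 4.2 falls in the class 0 – <200.
L = 0, CF = 0, f = 21, h = 200.
P10 = 0 + ((4.2 − 0)/21)·200 = 0 + 40 = 40.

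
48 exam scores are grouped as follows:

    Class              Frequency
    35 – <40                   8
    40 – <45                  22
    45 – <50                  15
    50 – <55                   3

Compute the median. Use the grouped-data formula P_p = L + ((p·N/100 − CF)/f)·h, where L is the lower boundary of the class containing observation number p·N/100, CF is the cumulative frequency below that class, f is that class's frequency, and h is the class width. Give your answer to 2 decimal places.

N = 48; target position k = 50/100 · 48 = 24.
Cumulative frequencies: 8, 30, 45, 48.
Observation 24 falls in the class 40 – <45.
L = 40, CF = 8, f = 22, h = 5.
P50 = 40 + ((24 − 8)/22)·5 = 40 + 3.63636 = 43.6364.

43.64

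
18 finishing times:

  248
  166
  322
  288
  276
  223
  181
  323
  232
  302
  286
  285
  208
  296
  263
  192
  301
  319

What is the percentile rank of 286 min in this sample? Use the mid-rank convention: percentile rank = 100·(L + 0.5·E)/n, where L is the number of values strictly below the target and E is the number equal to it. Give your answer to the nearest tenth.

58.3

Sorted: 166, 181, 192, 208, 223, 232, 248, 263, 276, 285, 286, 288, 296, 301, 302, 319, 322, 323.
Count below 286: L = 10; count equal: E = 1; n = 18.
Percentile rank = 100·(10 + 0.5·1)/18 = 100·10.5/18 = 58.33.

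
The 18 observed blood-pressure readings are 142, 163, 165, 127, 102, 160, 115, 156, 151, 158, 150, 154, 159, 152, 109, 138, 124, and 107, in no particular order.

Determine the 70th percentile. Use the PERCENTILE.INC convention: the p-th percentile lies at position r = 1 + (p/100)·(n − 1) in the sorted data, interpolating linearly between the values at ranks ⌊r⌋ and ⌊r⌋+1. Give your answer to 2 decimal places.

Sorted: 102, 107, 109, 115, 124, 127, 138, 142, 150, 151, 152, 154, 156, 158, 159, 160, 163, 165.
n = 18.
r = 1 + (70/100)·(18 − 1) = 1 + 11.9 = 12.9.
Rank 12 is 154 and rank 13 is 156.
Interpolate: 154 + 0.9·(156 − 154) = 154 + 0.9·2 = 155.8.

155.80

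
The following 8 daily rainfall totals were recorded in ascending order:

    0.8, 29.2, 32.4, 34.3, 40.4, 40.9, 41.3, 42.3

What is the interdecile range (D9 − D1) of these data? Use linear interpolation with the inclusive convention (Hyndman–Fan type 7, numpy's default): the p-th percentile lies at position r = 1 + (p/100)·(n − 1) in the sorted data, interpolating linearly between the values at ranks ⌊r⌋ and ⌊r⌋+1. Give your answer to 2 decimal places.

n = 8.
P10: r = 1.7; ranks 1–2 are 0.8, 29.2; interpolating gives 20.68.
P90: r = 7.3; ranks 7–8 are 41.3, 42.3; interpolating gives 41.6.
Difference: 41.6 − 20.68 = 20.92.

20.92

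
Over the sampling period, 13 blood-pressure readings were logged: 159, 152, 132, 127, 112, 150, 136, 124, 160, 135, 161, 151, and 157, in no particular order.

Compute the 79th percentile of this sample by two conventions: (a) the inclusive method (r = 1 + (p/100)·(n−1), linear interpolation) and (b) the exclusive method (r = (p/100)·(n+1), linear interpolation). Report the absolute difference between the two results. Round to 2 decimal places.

Sorted: 112, 124, 127, 132, 135, 136, 150, 151, 152, 157, 159, 160, 161.
n = 13.
(a) r = 10.48; between ranks 10 (157) and 11 (159): 157.96.
(b) r = 11.06; between ranks 11 (159) and 12 (160): 159.06.
|157.96 − 159.06| = 1.1.

1.10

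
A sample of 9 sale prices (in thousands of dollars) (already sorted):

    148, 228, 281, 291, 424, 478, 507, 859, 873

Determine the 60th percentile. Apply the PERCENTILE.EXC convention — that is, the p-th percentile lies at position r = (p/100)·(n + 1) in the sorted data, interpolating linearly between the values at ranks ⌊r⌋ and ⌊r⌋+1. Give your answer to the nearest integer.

n = 9.
r = (60/100)·(9 + 1) = 6.
r is an integer, so P60 is the value at rank 6: 478.

478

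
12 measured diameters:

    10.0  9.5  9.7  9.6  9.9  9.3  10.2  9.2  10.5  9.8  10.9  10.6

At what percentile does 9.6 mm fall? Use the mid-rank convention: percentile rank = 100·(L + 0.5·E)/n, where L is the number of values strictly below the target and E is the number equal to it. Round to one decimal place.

29.2

Sorted: 9.2, 9.3, 9.5, 9.6, 9.7, 9.8, 9.9, 10.0, 10.2, 10.5, 10.6, 10.9.
Count below 9.6: L = 3; count equal: E = 1; n = 12.
Percentile rank = 100·(3 + 0.5·1)/12 = 100·3.5/12 = 29.17.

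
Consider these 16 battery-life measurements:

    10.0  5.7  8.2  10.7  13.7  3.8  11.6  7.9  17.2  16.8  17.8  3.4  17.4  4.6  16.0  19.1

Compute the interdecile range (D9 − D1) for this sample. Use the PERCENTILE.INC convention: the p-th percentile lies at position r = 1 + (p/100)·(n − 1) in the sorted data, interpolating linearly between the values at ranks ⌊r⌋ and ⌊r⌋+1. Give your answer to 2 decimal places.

Sorted: 3.4, 3.8, 4.6, 5.7, 7.9, 8.2, 10.0, 10.7, 11.6, 13.7, 16.0, 16.8, 17.2, 17.4, 17.8, 19.1.
n = 16.
P10: r = 2.5; ranks 2–3 are 3.8, 4.6; interpolating gives 4.2.
P90: r = 14.5; ranks 14–15 are 17.4, 17.8; interpolating gives 17.6.
Difference: 17.6 − 4.2 = 13.4.

13.40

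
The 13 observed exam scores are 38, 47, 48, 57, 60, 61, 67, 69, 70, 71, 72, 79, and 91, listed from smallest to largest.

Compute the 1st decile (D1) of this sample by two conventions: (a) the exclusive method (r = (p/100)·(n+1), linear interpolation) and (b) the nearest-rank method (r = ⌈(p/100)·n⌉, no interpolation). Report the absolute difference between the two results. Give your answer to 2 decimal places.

n = 13.
(a) r = 1.4; between ranks 1 (38) and 2 (47): 41.6.
(b) the nearest-rank method: rank 2 → 47.
|41.6 − 47| = 5.4.

5.40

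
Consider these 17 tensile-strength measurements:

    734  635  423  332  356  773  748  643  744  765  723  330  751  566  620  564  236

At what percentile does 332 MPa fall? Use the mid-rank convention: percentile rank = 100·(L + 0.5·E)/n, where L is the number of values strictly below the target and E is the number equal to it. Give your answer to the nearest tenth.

Sorted: 236, 330, 332, 356, 423, 564, 566, 620, 635, 643, 723, 734, 744, 748, 751, 765, 773.
Count below 332: L = 2; count equal: E = 1; n = 17.
Percentile rank = 100·(2 + 0.5·1)/17 = 100·2.5/17 = 14.71.

14.7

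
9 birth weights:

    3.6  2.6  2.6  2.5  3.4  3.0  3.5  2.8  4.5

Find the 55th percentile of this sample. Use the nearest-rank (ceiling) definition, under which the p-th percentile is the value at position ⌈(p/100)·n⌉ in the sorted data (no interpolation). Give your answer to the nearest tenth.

3.0

Sorted: 2.5, 2.6, 2.6, 2.8, 3.0, 3.4, 3.5, 3.6, 4.5.
n = 9.
Position = ⌈55/100 · 9⌉ = ⌈4.95⌉ = 5.
The value at rank 5 is 3.0.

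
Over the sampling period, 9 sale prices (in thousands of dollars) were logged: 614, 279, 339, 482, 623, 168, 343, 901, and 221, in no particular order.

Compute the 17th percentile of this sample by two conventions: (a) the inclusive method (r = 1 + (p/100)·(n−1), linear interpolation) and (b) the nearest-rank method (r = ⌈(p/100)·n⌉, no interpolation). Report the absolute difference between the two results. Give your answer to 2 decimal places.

20.88

Sorted: 168, 221, 279, 339, 343, 482, 614, 623, 901.
n = 9.
(a) r = 2.36; between ranks 2 (221) and 3 (279): 241.88.
(b) the nearest-rank method: rank 2 → 221.
|241.88 − 221| = 20.88.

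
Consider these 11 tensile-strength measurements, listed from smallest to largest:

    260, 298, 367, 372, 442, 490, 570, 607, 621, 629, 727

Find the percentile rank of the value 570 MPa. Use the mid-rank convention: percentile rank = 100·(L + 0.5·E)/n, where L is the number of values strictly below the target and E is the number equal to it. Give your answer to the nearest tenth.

59.1

Count below 570: L = 6; count equal: E = 1; n = 11.
Percentile rank = 100·(6 + 0.5·1)/11 = 100·6.5/11 = 59.09.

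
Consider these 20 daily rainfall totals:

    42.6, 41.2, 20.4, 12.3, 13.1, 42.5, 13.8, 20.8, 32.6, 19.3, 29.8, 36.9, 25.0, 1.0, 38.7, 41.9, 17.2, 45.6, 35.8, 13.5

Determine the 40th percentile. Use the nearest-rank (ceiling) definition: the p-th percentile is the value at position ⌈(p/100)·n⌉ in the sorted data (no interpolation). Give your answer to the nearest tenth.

Sorted: 1.0, 12.3, 13.1, 13.5, 13.8, 17.2, 19.3, 20.4, 20.8, 25.0, 29.8, 32.6, 35.8, 36.9, 38.7, 41.2, 41.9, 42.5, 42.6, 45.6.
n = 20.
Position = ⌈40/100 · 20⌉ = ⌈8⌉ = 8.
The value at rank 8 is 20.4.

20.4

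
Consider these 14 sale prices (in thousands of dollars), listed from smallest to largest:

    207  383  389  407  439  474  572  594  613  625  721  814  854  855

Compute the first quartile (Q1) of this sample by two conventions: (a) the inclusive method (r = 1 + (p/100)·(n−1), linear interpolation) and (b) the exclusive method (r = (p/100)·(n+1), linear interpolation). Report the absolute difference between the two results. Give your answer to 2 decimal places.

12.50

n = 14.
(a) r = 4.25; between ranks 4 (407) and 5 (439): 415.
(b) r = 3.75; between ranks 3 (389) and 4 (407): 402.5.
|415 − 402.5| = 12.5.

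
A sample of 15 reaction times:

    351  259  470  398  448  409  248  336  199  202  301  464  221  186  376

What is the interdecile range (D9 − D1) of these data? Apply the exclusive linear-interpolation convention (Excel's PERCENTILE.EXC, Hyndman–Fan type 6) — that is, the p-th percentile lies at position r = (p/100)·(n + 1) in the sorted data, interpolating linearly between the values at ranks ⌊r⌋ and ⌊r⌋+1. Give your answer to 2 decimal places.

Sorted: 186, 199, 202, 221, 248, 259, 301, 336, 351, 376, 398, 409, 448, 464, 470.
n = 15.
P10: r = 1.6; ranks 1–2 are 186, 199; interpolating gives 193.8.
P90: r = 14.4; ranks 14–15 are 464, 470; interpolating gives 466.4.
Difference: 466.4 − 193.8 = 272.6.

272.60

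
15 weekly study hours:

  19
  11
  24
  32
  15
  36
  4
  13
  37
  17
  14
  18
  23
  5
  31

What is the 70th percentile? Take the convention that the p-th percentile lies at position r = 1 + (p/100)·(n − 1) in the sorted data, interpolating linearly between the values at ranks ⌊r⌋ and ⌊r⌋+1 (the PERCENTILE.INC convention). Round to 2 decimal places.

Sorted: 4, 5, 11, 13, 14, 15, 17, 18, 19, 23, 24, 31, 32, 36, 37.
n = 15.
r = 1 + (70/100)·(15 − 1) = 1 + 9.8 = 10.8.
Rank 10 is 23 and rank 11 is 24.
Interpolate: 23 + 0.8·(24 − 23) = 23 + 0.8·1 = 23.8.

23.80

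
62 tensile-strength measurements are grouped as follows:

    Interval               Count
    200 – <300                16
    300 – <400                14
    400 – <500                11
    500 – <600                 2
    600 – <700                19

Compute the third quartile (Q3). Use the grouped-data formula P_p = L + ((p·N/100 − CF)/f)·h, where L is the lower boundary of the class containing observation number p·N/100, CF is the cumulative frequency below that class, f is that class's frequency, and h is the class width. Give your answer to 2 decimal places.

618.42

N = 62; target position k = 75/100 · 62 = 46.5.
Cumulative frequencies: 16, 30, 41, 43, 62.
Observation 46.5 falls in the class 600 – <700.
L = 600, CF = 43, f = 19, h = 100.
P75 = 600 + ((46.5 − 43)/19)·100 = 600 + 18.4211 = 618.421.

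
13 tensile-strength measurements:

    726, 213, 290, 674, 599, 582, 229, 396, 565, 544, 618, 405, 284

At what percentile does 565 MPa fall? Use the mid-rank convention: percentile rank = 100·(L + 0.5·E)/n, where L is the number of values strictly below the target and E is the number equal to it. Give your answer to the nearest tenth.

Sorted: 213, 229, 284, 290, 396, 405, 544, 565, 582, 599, 618, 674, 726.
Count below 565: L = 7; count equal: E = 1; n = 13.
Percentile rank = 100·(7 + 0.5·1)/13 = 100·7.5/13 = 57.69.

57.7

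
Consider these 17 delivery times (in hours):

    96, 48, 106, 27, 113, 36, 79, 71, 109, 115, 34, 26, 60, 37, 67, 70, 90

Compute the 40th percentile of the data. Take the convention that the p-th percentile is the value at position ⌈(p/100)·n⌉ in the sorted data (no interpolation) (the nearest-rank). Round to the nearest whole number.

60

Sorted: 26, 27, 34, 36, 37, 48, 60, 67, 70, 71, 79, 90, 96, 106, 109, 113, 115.
n = 17.
Position = ⌈40/100 · 17⌉ = ⌈6.8⌉ = 7.
The value at rank 7 is 60.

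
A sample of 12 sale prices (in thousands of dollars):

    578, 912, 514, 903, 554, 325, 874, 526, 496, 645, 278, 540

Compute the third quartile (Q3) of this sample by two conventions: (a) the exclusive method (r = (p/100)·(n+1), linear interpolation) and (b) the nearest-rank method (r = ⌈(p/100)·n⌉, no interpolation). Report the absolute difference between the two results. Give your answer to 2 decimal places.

171.75

Sorted: 278, 325, 496, 514, 526, 540, 554, 578, 645, 874, 903, 912.
n = 12.
(a) r = 9.75; between ranks 9 (645) and 10 (874): 816.75.
(b) the nearest-rank method: rank 9 → 645.
|816.75 − 645| = 171.75.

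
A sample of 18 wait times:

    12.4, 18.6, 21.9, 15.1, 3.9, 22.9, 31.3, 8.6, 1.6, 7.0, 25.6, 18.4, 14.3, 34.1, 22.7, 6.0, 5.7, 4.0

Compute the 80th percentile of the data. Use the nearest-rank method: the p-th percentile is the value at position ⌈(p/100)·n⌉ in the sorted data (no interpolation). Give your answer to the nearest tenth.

22.9

Sorted: 1.6, 3.9, 4.0, 5.7, 6.0, 7.0, 8.6, 12.4, 14.3, 15.1, 18.4, 18.6, 21.9, 22.7, 22.9, 25.6, 31.3, 34.1.
n = 18.
Position = ⌈80/100 · 18⌉ = ⌈14.4⌉ = 15.
The value at rank 15 is 22.9.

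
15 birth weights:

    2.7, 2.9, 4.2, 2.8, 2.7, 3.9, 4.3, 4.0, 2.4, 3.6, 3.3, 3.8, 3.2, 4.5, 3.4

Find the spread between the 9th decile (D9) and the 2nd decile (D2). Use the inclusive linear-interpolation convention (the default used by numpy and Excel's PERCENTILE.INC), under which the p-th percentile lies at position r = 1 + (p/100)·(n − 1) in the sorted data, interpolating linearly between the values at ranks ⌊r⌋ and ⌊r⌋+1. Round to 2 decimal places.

1.48

Sorted: 2.4, 2.7, 2.7, 2.8, 2.9, 3.2, 3.3, 3.4, 3.6, 3.8, 3.9, 4.0, 4.2, 4.3, 4.5.
n = 15.
P20: r = 3.8; ranks 3–4 are 2.7, 2.8; interpolating gives 2.78.
P90: r = 13.6; ranks 13–14 are 4.2, 4.3; interpolating gives 4.26.
Difference: 4.26 − 2.78 = 1.48.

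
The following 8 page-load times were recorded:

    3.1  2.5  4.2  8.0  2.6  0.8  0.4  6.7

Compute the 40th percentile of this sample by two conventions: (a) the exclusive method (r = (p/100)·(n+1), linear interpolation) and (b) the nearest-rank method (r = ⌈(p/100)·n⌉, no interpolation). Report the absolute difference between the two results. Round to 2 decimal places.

0.04

Sorted: 0.4, 0.8, 2.5, 2.6, 3.1, 4.2, 6.7, 8.0.
n = 8.
(a) r = 3.6; between ranks 3 (2.5) and 4 (2.6): 2.56.
(b) the nearest-rank method: rank 4 → 2.6.
|2.56 − 2.6| = 0.04.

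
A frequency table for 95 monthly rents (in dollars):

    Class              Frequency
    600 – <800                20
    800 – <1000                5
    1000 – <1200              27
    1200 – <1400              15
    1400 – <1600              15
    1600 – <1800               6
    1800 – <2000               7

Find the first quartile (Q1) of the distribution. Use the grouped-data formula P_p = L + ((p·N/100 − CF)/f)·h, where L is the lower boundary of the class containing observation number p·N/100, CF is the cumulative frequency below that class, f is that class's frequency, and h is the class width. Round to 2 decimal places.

N = 95; target position k = 25/100 · 95 = 23.75.
Cumulative frequencies: 20, 25, 52, 67, 82, 88, 95.
Observation 23.75 falls in the class 800 – <1000.
L = 800, CF = 20, f = 5, h = 200.
P25 = 800 + ((23.75 − 20)/5)·200 = 800 + 150 = 950.

950.00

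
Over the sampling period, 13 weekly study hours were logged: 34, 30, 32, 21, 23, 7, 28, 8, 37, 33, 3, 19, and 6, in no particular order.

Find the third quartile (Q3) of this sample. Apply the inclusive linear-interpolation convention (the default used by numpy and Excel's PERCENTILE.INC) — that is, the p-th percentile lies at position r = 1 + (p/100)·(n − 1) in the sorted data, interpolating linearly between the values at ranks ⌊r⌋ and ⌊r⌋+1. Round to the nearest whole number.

32

Sorted: 3, 6, 7, 8, 19, 21, 23, 28, 30, 32, 33, 34, 37.
n = 13.
r = 1 + (75/100)·(13 − 1) = 1 + 9 = 10.
r is an integer, so P75 is the value at rank 10: 32.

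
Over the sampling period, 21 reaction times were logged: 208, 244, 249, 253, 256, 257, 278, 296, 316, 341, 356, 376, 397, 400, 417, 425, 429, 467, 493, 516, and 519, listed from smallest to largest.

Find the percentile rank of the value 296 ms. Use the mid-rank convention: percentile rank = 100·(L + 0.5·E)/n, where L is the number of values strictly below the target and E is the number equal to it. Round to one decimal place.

35.7

Count below 296: L = 7; count equal: E = 1; n = 21.
Percentile rank = 100·(7 + 0.5·1)/21 = 100·7.5/21 = 35.71.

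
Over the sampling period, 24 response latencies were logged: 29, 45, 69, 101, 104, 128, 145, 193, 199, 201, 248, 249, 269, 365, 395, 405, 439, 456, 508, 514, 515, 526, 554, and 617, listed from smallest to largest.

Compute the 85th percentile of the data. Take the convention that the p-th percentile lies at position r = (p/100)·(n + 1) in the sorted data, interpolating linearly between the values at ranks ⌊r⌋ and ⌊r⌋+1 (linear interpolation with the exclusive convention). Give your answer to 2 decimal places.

517.75

n = 24.
r = (85/100)·(24 + 1) = 21.25.
Rank 21 is 515 and rank 22 is 526.
Interpolate: 515 + 0.25·(526 − 515) = 515 + 0.25·11 = 517.75.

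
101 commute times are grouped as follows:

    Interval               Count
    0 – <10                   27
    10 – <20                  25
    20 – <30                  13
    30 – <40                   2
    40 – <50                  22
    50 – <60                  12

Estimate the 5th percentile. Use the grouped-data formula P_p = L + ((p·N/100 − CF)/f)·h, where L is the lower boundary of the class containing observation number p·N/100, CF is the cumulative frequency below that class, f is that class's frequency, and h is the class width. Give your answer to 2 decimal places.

1.87

N = 101; target position k = 5/100 · 101 = 5.05.
Cumulative frequencies: 27, 52, 65, 67, 89, 101.
Observation 5.05 falls in the class 0 – <10.
L = 0, CF = 0, f = 27, h = 10.
P5 = 0 + ((5.05 − 0)/27)·10 = 0 + 1.87037 = 1.87037.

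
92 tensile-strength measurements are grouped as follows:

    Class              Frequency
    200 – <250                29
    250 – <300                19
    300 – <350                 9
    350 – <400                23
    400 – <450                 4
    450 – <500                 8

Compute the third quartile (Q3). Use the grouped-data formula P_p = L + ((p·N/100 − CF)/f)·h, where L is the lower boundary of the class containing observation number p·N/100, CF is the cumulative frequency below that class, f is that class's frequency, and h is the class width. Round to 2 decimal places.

376.09

N = 92; target position k = 75/100 · 92 = 69.
Cumulative frequencies: 29, 48, 57, 80, 84, 92.
Observation 69 falls in the class 350 – <400.
L = 350, CF = 57, f = 23, h = 50.
P75 = 350 + ((69 − 57)/23)·50 = 350 + 26.087 = 376.087.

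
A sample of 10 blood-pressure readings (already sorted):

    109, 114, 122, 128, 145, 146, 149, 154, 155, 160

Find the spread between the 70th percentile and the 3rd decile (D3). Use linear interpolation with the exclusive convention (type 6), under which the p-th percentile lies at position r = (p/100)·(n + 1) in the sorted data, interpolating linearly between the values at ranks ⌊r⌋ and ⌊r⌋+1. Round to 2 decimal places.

28.70

n = 10.
P30: r = 3.3; ranks 3–4 are 122, 128; interpolating gives 123.8.
P70: r = 7.7; ranks 7–8 are 149, 154; interpolating gives 152.5.
Difference: 152.5 − 123.8 = 28.7.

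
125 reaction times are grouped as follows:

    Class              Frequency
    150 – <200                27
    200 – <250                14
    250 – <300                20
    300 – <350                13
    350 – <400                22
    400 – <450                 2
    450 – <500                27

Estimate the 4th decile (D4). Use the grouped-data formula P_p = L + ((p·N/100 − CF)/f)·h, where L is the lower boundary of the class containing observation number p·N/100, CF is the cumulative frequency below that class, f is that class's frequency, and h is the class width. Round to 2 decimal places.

272.50

N = 125; target position k = 40/100 · 125 = 50.
Cumulative frequencies: 27, 41, 61, 74, 96, 98, 125.
Observation 50 falls in the class 250 – <300.
L = 250, CF = 41, f = 20, h = 50.
P40 = 250 + ((50 − 41)/20)·50 = 250 + 22.5 = 272.5.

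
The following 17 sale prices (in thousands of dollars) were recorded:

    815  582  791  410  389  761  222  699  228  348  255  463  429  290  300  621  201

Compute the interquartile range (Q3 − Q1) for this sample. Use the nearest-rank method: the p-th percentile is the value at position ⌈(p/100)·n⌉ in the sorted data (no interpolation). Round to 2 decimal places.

Sorted: 201, 222, 228, 255, 290, 300, 348, 389, 410, 429, 463, 582, 621, 699, 761, 791, 815.
n = 17.
P25: rank ⌈25/100·17⌉ = 5 → 290.
P75: rank ⌈75/100·17⌉ = 13 → 621.
Difference: 621 − 290 = 331.

331.00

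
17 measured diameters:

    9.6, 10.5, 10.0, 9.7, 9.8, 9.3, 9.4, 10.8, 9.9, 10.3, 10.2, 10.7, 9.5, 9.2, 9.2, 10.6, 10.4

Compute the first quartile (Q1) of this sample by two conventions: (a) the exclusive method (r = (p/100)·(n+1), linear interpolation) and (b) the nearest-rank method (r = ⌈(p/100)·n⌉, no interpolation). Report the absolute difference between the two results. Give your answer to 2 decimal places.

Sorted: 9.2, 9.2, 9.3, 9.4, 9.5, 9.6, 9.7, 9.8, 9.9, 10.0, 10.2, 10.3, 10.4, 10.5, 10.6, 10.7, 10.8.
n = 17.
(a) r = 4.5; between ranks 4 (9.4) and 5 (9.5): 9.45.
(b) the nearest-rank method: rank 5 → 9.5.
|9.45 − 9.5| = 0.05.

0.05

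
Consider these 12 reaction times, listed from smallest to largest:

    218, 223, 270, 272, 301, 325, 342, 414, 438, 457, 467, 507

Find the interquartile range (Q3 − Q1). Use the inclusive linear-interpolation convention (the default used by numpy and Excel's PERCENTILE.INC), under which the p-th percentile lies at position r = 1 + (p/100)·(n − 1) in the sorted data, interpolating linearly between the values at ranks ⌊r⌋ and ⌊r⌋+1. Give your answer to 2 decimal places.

171.25

n = 12.
P25: r = 3.75; ranks 3–4 are 270, 272; interpolating gives 271.5.
P75: r = 9.25; ranks 9–10 are 438, 457; interpolating gives 442.75.
Difference: 442.75 − 271.5 = 171.25.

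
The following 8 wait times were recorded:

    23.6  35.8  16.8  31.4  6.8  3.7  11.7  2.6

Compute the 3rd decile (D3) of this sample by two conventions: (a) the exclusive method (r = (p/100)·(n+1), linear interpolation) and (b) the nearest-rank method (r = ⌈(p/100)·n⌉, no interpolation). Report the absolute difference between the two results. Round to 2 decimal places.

Sorted: 2.6, 3.7, 6.8, 11.7, 16.8, 23.6, 31.4, 35.8.
n = 8.
(a) r = 2.7; between ranks 2 (3.7) and 3 (6.8): 5.87.
(b) the nearest-rank method: rank 3 → 6.8.
|5.87 − 6.8| = 0.93.

0.93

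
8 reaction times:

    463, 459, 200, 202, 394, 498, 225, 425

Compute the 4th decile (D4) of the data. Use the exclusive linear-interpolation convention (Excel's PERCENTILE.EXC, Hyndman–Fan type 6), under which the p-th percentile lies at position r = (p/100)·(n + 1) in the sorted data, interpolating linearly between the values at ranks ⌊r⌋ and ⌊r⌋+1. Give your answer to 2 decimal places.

326.40

Sorted: 200, 202, 225, 394, 425, 459, 463, 498.
n = 8.
r = (40/100)·(8 + 1) = 3.6.
Rank 3 is 225 and rank 4 is 394.
Interpolate: 225 + 0.6·(394 − 225) = 225 + 0.6·169 = 326.4.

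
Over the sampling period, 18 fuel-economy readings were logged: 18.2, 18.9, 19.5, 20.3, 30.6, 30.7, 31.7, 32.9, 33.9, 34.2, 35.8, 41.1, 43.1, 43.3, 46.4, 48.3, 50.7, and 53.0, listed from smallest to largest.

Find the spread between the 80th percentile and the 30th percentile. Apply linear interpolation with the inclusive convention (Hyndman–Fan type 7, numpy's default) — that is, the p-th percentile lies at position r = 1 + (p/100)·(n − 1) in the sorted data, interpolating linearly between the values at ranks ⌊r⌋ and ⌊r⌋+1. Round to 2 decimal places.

14.36

n = 18.
P30: r = 6.1; ranks 6–7 are 30.7, 31.7; interpolating gives 30.8.
P80: r = 14.6; ranks 14–15 are 43.3, 46.4; interpolating gives 45.16.
Difference: 45.16 − 30.8 = 14.36.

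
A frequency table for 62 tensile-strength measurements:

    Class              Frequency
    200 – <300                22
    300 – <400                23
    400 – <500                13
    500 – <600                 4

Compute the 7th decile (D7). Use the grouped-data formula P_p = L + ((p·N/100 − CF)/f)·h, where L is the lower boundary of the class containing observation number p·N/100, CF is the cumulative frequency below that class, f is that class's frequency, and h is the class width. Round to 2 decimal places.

N = 62; target position k = 70/100 · 62 = 43.4.
Cumulative frequencies: 22, 45, 58, 62.
Observation 43.4 falls in the class 300 – <400.
L = 300, CF = 22, f = 23, h = 100.
P70 = 300 + ((43.4 − 22)/23)·100 = 300 + 93.0435 = 393.043.

393.04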